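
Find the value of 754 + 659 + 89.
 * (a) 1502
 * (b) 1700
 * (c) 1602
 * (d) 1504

First: 754 + 659 = 1413
Then: 1413 + 89 = 1502
a) 1502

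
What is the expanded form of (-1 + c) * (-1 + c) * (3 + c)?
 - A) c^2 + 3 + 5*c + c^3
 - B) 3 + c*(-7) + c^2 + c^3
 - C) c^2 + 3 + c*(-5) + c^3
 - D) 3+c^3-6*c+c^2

Expanding (-1 + c) * (-1 + c) * (3 + c):
= c^2 + 3 + c*(-5) + c^3
C) c^2 + 3 + c*(-5) + c^3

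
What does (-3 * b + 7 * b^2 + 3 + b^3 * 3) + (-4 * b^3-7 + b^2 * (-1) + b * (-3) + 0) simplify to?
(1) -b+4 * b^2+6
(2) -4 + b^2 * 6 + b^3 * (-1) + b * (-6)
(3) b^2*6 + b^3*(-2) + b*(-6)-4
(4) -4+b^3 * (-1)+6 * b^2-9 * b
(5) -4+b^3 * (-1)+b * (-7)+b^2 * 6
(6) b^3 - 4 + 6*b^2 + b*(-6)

Adding the polynomials and combining like terms:
(-3*b + 7*b^2 + 3 + b^3*3) + (-4*b^3 - 7 + b^2*(-1) + b*(-3) + 0)
= -4 + b^2 * 6 + b^3 * (-1) + b * (-6)
2) -4 + b^2 * 6 + b^3 * (-1) + b * (-6)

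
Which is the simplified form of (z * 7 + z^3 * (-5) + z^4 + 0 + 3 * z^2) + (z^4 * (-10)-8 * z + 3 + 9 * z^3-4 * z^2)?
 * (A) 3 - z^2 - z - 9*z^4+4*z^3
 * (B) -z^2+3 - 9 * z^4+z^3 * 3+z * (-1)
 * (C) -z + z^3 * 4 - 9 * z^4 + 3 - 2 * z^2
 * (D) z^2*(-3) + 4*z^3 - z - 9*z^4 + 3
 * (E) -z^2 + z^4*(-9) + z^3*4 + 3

Adding the polynomials and combining like terms:
(z*7 + z^3*(-5) + z^4 + 0 + 3*z^2) + (z^4*(-10) - 8*z + 3 + 9*z^3 - 4*z^2)
= 3 - z^2 - z - 9*z^4+4*z^3
A) 3 - z^2 - z - 9*z^4+4*z^3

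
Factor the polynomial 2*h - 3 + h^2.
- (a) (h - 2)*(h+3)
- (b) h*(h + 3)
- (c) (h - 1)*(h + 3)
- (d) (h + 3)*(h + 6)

We need to factor 2*h - 3 + h^2.
The factored form is (h - 1)*(h + 3).
c) (h - 1)*(h + 3)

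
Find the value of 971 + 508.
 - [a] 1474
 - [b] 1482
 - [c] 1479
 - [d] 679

971 + 508 = 1479
c) 1479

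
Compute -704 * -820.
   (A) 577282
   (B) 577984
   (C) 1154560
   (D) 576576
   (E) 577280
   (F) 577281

-704 * -820 = 577280
E) 577280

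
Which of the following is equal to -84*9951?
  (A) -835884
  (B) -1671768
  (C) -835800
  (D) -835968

-84 * 9951 = -835884
A) -835884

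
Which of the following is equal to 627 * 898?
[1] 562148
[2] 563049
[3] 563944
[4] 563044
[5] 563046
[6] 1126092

627 * 898 = 563046
5) 563046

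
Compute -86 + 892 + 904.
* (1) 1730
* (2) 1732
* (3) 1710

First: -86 + 892 = 806
Then: 806 + 904 = 1710
3) 1710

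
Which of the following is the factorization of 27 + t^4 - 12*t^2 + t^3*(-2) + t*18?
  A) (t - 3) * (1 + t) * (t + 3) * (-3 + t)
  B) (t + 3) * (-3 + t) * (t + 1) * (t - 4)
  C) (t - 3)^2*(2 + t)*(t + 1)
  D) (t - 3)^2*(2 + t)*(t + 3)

We need to factor 27 + t^4 - 12*t^2 + t^3*(-2) + t*18.
The factored form is (t - 3) * (1 + t) * (t + 3) * (-3 + t).
A) (t - 3) * (1 + t) * (t + 3) * (-3 + t)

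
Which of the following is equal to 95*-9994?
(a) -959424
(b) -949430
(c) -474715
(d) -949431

95 * -9994 = -949430
b) -949430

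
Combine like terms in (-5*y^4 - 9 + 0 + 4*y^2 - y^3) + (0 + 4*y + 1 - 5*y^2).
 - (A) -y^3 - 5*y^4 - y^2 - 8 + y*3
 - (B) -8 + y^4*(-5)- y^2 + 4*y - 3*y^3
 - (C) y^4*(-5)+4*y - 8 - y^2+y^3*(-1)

Adding the polynomials and combining like terms:
(-5*y^4 - 9 + 0 + 4*y^2 - y^3) + (0 + 4*y + 1 - 5*y^2)
= y^4*(-5)+4*y - 8 - y^2+y^3*(-1)
C) y^4*(-5)+4*y - 8 - y^2+y^3*(-1)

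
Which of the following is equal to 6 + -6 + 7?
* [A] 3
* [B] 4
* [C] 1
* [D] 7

First: 6 + -6 = 0
Then: 0 + 7 = 7
D) 7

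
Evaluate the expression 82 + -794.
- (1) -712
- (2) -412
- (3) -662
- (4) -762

82 + -794 = -712
1) -712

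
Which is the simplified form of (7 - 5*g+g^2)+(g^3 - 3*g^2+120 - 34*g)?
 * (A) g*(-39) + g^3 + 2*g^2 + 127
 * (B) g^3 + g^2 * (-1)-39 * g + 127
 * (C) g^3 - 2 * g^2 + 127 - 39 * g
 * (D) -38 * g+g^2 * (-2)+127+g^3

Adding the polynomials and combining like terms:
(7 - 5*g + g^2) + (g^3 - 3*g^2 + 120 - 34*g)
= g^3 - 2 * g^2 + 127 - 39 * g
C) g^3 - 2 * g^2 + 127 - 39 * g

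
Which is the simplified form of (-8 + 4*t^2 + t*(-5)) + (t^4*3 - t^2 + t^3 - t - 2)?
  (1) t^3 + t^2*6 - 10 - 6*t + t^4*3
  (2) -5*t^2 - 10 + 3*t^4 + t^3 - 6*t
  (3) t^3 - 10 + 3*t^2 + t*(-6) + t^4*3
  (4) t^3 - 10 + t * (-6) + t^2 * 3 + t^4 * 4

Adding the polynomials and combining like terms:
(-8 + 4*t^2 + t*(-5)) + (t^4*3 - t^2 + t^3 - t - 2)
= t^3 - 10 + 3*t^2 + t*(-6) + t^4*3
3) t^3 - 10 + 3*t^2 + t*(-6) + t^4*3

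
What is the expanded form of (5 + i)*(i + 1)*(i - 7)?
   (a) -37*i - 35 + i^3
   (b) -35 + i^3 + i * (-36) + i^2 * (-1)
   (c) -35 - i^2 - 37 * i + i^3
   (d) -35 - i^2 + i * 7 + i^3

Expanding (5 + i)*(i + 1)*(i - 7):
= -35 - i^2 - 37 * i + i^3
c) -35 - i^2 - 37 * i + i^3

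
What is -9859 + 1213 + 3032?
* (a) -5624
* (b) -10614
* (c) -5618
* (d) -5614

First: -9859 + 1213 = -8646
Then: -8646 + 3032 = -5614
d) -5614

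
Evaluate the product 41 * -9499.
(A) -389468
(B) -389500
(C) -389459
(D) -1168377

41 * -9499 = -389459
C) -389459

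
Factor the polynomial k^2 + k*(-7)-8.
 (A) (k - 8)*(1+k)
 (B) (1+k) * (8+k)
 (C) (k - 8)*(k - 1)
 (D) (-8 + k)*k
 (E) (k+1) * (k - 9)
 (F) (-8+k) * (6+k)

We need to factor k^2 + k*(-7)-8.
The factored form is (k - 8)*(1+k).
A) (k - 8)*(1+k)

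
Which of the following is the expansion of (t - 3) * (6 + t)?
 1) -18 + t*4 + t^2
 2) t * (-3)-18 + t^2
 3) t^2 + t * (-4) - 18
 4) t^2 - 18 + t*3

Expanding (t - 3) * (6 + t):
= t^2 - 18 + t*3
4) t^2 - 18 + t*3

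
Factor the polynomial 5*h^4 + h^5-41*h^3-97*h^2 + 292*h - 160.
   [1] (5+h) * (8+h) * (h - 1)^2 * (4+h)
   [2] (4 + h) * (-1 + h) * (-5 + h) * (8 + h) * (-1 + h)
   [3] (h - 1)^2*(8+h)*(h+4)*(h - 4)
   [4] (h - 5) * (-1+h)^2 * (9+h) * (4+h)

We need to factor 5*h^4 + h^5-41*h^3-97*h^2 + 292*h - 160.
The factored form is (4 + h) * (-1 + h) * (-5 + h) * (8 + h) * (-1 + h).
2) (4 + h) * (-1 + h) * (-5 + h) * (8 + h) * (-1 + h)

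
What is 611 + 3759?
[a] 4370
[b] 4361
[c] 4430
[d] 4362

611 + 3759 = 4370
a) 4370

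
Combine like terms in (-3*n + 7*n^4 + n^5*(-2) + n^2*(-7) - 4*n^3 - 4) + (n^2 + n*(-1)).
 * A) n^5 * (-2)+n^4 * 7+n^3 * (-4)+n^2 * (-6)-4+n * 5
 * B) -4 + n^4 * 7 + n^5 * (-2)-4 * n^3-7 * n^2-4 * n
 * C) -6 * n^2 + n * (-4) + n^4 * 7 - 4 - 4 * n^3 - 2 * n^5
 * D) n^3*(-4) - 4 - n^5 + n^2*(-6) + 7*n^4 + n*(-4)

Adding the polynomials and combining like terms:
(-3*n + 7*n^4 + n^5*(-2) + n^2*(-7) - 4*n^3 - 4) + (n^2 + n*(-1))
= -6 * n^2 + n * (-4) + n^4 * 7 - 4 - 4 * n^3 - 2 * n^5
C) -6 * n^2 + n * (-4) + n^4 * 7 - 4 - 4 * n^3 - 2 * n^5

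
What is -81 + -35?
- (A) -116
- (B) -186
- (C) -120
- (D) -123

-81 + -35 = -116
A) -116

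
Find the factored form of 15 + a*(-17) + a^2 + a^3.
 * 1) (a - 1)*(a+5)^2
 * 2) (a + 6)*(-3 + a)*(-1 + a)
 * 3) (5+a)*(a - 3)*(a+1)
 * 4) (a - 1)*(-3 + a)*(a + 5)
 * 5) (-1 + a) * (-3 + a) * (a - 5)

We need to factor 15 + a*(-17) + a^2 + a^3.
The factored form is (a - 1)*(-3 + a)*(a + 5).
4) (a - 1)*(-3 + a)*(a + 5)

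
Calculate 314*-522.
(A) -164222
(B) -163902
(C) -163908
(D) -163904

314 * -522 = -163908
C) -163908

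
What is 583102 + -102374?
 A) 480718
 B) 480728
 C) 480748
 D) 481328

583102 + -102374 = 480728
B) 480728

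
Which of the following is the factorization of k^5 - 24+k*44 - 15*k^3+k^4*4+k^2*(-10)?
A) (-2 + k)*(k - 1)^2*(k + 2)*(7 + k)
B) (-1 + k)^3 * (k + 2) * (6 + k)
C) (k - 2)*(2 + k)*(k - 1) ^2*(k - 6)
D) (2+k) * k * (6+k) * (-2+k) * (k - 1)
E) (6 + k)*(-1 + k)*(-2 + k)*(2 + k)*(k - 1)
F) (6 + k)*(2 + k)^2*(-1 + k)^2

We need to factor k^5 - 24+k*44 - 15*k^3+k^4*4+k^2*(-10).
The factored form is (6 + k)*(-1 + k)*(-2 + k)*(2 + k)*(k - 1).
E) (6 + k)*(-1 + k)*(-2 + k)*(2 + k)*(k - 1)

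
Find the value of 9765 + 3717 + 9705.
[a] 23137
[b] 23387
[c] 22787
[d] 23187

First: 9765 + 3717 = 13482
Then: 13482 + 9705 = 23187
d) 23187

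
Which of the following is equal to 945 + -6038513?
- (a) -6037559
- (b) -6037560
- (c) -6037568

945 + -6038513 = -6037568
c) -6037568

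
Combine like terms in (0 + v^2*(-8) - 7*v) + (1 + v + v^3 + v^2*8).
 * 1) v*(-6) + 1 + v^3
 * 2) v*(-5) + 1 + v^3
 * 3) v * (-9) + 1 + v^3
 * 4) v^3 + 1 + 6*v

Adding the polynomials and combining like terms:
(0 + v^2*(-8) - 7*v) + (1 + v + v^3 + v^2*8)
= v*(-6) + 1 + v^3
1) v*(-6) + 1 + v^3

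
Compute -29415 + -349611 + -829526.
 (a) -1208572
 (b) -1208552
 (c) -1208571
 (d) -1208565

First: -29415 + -349611 = -379026
Then: -379026 + -829526 = -1208552
b) -1208552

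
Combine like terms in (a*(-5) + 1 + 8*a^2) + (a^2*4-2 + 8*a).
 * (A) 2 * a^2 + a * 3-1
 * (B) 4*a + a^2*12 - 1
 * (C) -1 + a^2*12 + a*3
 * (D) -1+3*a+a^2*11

Adding the polynomials and combining like terms:
(a*(-5) + 1 + 8*a^2) + (a^2*4 - 2 + 8*a)
= -1 + a^2*12 + a*3
C) -1 + a^2*12 + a*3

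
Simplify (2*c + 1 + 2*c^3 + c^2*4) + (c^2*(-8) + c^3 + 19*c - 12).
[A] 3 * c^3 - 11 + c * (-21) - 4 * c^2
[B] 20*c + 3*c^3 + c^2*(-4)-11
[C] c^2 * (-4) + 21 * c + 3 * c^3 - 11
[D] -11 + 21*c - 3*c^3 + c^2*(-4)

Adding the polynomials and combining like terms:
(2*c + 1 + 2*c^3 + c^2*4) + (c^2*(-8) + c^3 + 19*c - 12)
= c^2 * (-4) + 21 * c + 3 * c^3 - 11
C) c^2 * (-4) + 21 * c + 3 * c^3 - 11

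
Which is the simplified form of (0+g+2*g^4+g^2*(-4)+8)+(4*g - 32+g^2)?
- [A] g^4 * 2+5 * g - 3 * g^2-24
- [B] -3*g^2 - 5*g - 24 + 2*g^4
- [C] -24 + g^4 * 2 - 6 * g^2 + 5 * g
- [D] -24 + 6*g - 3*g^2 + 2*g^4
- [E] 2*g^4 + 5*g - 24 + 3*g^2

Adding the polynomials and combining like terms:
(0 + g + 2*g^4 + g^2*(-4) + 8) + (4*g - 32 + g^2)
= g^4 * 2+5 * g - 3 * g^2-24
A) g^4 * 2+5 * g - 3 * g^2-24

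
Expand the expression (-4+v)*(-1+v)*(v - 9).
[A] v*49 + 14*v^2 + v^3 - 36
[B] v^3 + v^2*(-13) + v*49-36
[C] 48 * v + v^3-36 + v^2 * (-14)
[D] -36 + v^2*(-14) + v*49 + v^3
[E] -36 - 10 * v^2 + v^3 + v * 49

Expanding (-4+v)*(-1+v)*(v - 9):
= -36 + v^2*(-14) + v*49 + v^3
D) -36 + v^2*(-14) + v*49 + v^3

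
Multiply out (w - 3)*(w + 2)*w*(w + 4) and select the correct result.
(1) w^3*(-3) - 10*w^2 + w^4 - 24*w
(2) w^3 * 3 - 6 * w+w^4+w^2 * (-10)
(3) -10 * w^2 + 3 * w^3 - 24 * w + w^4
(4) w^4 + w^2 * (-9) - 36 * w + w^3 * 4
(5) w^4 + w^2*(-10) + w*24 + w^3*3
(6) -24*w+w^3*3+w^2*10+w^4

Expanding (w - 3)*(w + 2)*w*(w + 4):
= -10 * w^2 + 3 * w^3 - 24 * w + w^4
3) -10 * w^2 + 3 * w^3 - 24 * w + w^4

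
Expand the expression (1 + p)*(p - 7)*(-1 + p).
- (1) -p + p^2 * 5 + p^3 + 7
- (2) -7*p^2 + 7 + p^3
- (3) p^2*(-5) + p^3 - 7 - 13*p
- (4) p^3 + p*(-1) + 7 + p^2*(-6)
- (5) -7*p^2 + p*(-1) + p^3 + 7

Expanding (1 + p)*(p - 7)*(-1 + p):
= -7*p^2 + p*(-1) + p^3 + 7
5) -7*p^2 + p*(-1) + p^3 + 7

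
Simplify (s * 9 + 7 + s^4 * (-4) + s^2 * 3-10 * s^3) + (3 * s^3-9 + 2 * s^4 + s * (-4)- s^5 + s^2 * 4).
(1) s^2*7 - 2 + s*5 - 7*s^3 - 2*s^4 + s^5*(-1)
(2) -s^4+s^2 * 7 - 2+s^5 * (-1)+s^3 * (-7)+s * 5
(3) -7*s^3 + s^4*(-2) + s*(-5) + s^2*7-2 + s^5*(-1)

Adding the polynomials and combining like terms:
(s*9 + 7 + s^4*(-4) + s^2*3 - 10*s^3) + (3*s^3 - 9 + 2*s^4 + s*(-4) - s^5 + s^2*4)
= s^2*7 - 2 + s*5 - 7*s^3 - 2*s^4 + s^5*(-1)
1) s^2*7 - 2 + s*5 - 7*s^3 - 2*s^4 + s^5*(-1)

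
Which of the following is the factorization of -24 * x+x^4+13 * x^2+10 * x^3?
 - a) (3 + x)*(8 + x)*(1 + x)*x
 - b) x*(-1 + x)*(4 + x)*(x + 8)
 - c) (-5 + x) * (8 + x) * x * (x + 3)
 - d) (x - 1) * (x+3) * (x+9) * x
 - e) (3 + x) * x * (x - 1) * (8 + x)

We need to factor -24 * x+x^4+13 * x^2+10 * x^3.
The factored form is (3 + x) * x * (x - 1) * (8 + x).
e) (3 + x) * x * (x - 1) * (8 + x)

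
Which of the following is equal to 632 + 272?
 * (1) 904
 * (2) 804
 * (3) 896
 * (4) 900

632 + 272 = 904
1) 904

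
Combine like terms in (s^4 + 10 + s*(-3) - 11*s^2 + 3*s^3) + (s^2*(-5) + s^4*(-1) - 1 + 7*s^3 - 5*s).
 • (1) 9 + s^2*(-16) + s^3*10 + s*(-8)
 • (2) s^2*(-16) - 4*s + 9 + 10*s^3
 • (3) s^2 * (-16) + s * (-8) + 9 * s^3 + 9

Adding the polynomials and combining like terms:
(s^4 + 10 + s*(-3) - 11*s^2 + 3*s^3) + (s^2*(-5) + s^4*(-1) - 1 + 7*s^3 - 5*s)
= 9 + s^2*(-16) + s^3*10 + s*(-8)
1) 9 + s^2*(-16) + s^3*10 + s*(-8)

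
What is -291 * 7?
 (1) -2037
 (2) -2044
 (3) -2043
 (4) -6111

-291 * 7 = -2037
1) -2037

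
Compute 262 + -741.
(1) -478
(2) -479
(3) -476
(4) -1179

262 + -741 = -479
2) -479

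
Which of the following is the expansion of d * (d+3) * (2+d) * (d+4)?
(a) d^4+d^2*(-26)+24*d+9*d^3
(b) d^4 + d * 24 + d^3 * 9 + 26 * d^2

Expanding d * (d+3) * (2+d) * (d+4):
= d^4 + d * 24 + d^3 * 9 + 26 * d^2
b) d^4 + d * 24 + d^3 * 9 + 26 * d^2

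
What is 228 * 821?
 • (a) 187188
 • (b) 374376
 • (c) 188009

228 * 821 = 187188
a) 187188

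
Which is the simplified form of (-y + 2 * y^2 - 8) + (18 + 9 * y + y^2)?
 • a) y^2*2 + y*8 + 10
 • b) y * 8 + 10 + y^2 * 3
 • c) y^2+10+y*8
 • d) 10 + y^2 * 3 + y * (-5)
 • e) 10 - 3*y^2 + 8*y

Adding the polynomials and combining like terms:
(-y + 2*y^2 - 8) + (18 + 9*y + y^2)
= y * 8 + 10 + y^2 * 3
b) y * 8 + 10 + y^2 * 3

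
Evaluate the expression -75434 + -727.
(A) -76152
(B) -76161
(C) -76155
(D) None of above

-75434 + -727 = -76161
B) -76161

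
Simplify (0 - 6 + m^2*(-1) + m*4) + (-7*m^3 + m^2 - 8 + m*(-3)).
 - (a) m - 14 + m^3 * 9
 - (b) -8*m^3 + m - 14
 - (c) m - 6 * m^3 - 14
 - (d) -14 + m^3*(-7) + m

Adding the polynomials and combining like terms:
(0 - 6 + m^2*(-1) + m*4) + (-7*m^3 + m^2 - 8 + m*(-3))
= -14 + m^3*(-7) + m
d) -14 + m^3*(-7) + m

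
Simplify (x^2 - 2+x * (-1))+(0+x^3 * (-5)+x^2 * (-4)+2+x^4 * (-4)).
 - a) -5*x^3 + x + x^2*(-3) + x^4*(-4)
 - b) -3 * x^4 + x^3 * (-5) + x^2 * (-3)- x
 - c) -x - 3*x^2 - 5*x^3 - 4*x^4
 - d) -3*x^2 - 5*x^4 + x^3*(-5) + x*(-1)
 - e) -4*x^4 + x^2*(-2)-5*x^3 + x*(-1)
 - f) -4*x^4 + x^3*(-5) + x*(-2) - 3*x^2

Adding the polynomials and combining like terms:
(x^2 - 2 + x*(-1)) + (0 + x^3*(-5) + x^2*(-4) + 2 + x^4*(-4))
= -x - 3*x^2 - 5*x^3 - 4*x^4
c) -x - 3*x^2 - 5*x^3 - 4*x^4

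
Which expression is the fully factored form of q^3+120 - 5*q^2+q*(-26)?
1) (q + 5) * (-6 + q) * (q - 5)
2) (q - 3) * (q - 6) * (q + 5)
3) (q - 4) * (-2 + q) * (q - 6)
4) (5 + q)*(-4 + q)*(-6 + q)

We need to factor q^3+120 - 5*q^2+q*(-26).
The factored form is (5 + q)*(-4 + q)*(-6 + q).
4) (5 + q)*(-4 + q)*(-6 + q)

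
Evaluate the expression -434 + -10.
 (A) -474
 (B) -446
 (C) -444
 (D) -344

-434 + -10 = -444
C) -444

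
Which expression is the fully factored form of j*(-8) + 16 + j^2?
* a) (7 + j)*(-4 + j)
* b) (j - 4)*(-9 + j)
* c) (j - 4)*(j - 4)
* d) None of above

We need to factor j*(-8) + 16 + j^2.
The factored form is (j - 4)*(j - 4).
c) (j - 4)*(j - 4)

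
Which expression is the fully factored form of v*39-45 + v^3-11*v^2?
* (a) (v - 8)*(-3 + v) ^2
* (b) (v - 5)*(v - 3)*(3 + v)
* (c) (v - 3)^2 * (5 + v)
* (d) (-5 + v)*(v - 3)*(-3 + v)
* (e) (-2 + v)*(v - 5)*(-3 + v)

We need to factor v*39-45 + v^3-11*v^2.
The factored form is (-5 + v)*(v - 3)*(-3 + v).
d) (-5 + v)*(v - 3)*(-3 + v)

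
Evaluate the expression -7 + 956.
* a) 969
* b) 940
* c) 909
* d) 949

-7 + 956 = 949
d) 949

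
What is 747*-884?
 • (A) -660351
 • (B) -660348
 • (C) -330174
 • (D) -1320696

747 * -884 = -660348
B) -660348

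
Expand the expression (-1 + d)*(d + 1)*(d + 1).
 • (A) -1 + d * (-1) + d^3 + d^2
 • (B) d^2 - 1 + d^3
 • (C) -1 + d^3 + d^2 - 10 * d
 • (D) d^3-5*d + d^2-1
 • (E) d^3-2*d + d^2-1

Expanding (-1 + d)*(d + 1)*(d + 1):
= -1 + d * (-1) + d^3 + d^2
A) -1 + d * (-1) + d^3 + d^2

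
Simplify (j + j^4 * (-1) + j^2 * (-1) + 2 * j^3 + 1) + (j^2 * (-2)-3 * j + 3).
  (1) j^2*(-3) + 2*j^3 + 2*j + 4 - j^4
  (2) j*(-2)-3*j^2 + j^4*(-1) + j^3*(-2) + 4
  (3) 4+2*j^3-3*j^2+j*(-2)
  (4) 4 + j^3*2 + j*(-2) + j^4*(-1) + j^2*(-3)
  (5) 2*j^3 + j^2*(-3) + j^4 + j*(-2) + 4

Adding the polynomials and combining like terms:
(j + j^4*(-1) + j^2*(-1) + 2*j^3 + 1) + (j^2*(-2) - 3*j + 3)
= 4 + j^3*2 + j*(-2) + j^4*(-1) + j^2*(-3)
4) 4 + j^3*2 + j*(-2) + j^4*(-1) + j^2*(-3)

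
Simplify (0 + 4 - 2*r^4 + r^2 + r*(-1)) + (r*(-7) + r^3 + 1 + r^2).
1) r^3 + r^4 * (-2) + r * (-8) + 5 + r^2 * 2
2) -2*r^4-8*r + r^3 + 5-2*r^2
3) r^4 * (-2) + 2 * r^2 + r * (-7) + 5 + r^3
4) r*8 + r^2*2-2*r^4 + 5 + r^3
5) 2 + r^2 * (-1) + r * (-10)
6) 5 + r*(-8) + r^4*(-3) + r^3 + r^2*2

Adding the polynomials and combining like terms:
(0 + 4 - 2*r^4 + r^2 + r*(-1)) + (r*(-7) + r^3 + 1 + r^2)
= r^3 + r^4 * (-2) + r * (-8) + 5 + r^2 * 2
1) r^3 + r^4 * (-2) + r * (-8) + 5 + r^2 * 2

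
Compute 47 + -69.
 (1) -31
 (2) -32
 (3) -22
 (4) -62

47 + -69 = -22
3) -22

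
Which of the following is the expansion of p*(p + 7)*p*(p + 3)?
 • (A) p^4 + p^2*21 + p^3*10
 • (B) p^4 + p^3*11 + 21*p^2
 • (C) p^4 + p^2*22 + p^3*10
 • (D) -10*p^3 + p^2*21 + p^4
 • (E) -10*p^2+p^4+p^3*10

Expanding p*(p + 7)*p*(p + 3):
= p^4 + p^2*21 + p^3*10
A) p^4 + p^2*21 + p^3*10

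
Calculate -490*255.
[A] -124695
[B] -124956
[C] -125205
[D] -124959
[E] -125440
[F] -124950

-490 * 255 = -124950
F) -124950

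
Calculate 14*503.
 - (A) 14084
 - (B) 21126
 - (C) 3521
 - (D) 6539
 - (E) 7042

14 * 503 = 7042
E) 7042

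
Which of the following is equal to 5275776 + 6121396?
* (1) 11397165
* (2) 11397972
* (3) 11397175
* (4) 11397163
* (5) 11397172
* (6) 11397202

5275776 + 6121396 = 11397172
5) 11397172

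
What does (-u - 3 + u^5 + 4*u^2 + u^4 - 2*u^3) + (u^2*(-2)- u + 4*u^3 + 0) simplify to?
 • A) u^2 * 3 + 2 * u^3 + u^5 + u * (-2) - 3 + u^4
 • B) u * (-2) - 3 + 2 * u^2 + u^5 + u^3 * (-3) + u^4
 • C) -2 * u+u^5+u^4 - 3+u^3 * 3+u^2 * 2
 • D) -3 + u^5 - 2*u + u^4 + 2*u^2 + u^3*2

Adding the polynomials and combining like terms:
(-u - 3 + u^5 + 4*u^2 + u^4 - 2*u^3) + (u^2*(-2) - u + 4*u^3 + 0)
= -3 + u^5 - 2*u + u^4 + 2*u^2 + u^3*2
D) -3 + u^5 - 2*u + u^4 + 2*u^2 + u^3*2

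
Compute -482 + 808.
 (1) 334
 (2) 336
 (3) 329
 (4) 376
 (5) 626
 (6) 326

-482 + 808 = 326
6) 326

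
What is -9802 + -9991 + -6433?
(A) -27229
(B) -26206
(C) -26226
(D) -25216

First: -9802 + -9991 = -19793
Then: -19793 + -6433 = -26226
C) -26226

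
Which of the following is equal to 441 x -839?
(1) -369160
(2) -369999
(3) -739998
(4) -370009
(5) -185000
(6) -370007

441 * -839 = -369999
2) -369999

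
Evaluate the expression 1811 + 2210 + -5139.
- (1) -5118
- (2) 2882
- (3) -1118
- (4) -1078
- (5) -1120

First: 1811 + 2210 = 4021
Then: 4021 + -5139 = -1118
3) -1118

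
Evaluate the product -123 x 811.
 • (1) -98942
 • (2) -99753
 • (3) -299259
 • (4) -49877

-123 * 811 = -99753
2) -99753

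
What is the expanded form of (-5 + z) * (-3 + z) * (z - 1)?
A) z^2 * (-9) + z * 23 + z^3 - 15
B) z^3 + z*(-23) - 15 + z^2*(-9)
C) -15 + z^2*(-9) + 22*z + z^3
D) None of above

Expanding (-5 + z) * (-3 + z) * (z - 1):
= z^2 * (-9) + z * 23 + z^3 - 15
A) z^2 * (-9) + z * 23 + z^3 - 15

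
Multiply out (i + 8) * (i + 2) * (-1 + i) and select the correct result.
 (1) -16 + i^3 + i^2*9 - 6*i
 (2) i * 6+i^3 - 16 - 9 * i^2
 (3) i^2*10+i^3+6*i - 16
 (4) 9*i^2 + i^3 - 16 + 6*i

Expanding (i + 8) * (i + 2) * (-1 + i):
= 9*i^2 + i^3 - 16 + 6*i
4) 9*i^2 + i^3 - 16 + 6*i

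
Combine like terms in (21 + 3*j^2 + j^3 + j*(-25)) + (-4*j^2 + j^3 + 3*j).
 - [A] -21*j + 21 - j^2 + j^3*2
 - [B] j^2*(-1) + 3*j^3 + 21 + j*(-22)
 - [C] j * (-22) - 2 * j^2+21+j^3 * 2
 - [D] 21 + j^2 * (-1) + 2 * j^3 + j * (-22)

Adding the polynomials and combining like terms:
(21 + 3*j^2 + j^3 + j*(-25)) + (-4*j^2 + j^3 + 3*j)
= 21 + j^2 * (-1) + 2 * j^3 + j * (-22)
D) 21 + j^2 * (-1) + 2 * j^3 + j * (-22)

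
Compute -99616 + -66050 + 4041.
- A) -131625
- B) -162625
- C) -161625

First: -99616 + -66050 = -165666
Then: -165666 + 4041 = -161625
C) -161625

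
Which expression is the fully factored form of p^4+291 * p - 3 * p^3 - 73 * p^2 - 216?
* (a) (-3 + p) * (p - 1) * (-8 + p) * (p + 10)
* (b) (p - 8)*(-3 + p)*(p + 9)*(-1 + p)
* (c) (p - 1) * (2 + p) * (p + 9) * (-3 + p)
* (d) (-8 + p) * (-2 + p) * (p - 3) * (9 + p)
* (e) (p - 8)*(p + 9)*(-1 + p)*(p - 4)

We need to factor p^4+291 * p - 3 * p^3 - 73 * p^2 - 216.
The factored form is (p - 8)*(-3 + p)*(p + 9)*(-1 + p).
b) (p - 8)*(-3 + p)*(p + 9)*(-1 + p)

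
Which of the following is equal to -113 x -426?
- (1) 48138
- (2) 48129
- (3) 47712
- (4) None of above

-113 * -426 = 48138
1) 48138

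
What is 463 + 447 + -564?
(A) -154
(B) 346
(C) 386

First: 463 + 447 = 910
Then: 910 + -564 = 346
B) 346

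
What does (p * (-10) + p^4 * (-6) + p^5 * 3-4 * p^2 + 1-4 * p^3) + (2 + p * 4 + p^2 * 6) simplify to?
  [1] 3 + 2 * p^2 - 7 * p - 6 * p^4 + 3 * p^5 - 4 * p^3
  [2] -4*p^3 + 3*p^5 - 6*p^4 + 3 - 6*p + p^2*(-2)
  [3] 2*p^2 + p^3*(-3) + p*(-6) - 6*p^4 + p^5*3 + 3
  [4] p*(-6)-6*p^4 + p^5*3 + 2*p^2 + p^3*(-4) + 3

Adding the polynomials and combining like terms:
(p*(-10) + p^4*(-6) + p^5*3 - 4*p^2 + 1 - 4*p^3) + (2 + p*4 + p^2*6)
= p*(-6)-6*p^4 + p^5*3 + 2*p^2 + p^3*(-4) + 3
4) p*(-6)-6*p^4 + p^5*3 + 2*p^2 + p^3*(-4) + 3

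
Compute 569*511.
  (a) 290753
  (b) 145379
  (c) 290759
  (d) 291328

569 * 511 = 290759
c) 290759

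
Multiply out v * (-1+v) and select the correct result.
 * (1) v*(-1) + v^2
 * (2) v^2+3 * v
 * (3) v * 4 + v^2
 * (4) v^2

Expanding v * (-1+v):
= v*(-1) + v^2
1) v*(-1) + v^2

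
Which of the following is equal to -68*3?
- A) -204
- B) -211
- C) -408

-68 * 3 = -204
A) -204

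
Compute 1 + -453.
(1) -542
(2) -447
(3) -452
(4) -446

1 + -453 = -452
3) -452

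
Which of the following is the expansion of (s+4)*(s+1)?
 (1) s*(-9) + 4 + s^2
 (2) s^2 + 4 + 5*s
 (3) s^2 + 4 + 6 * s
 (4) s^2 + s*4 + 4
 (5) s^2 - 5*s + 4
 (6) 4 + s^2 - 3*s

Expanding (s+4)*(s+1):
= s^2 + 4 + 5*s
2) s^2 + 4 + 5*s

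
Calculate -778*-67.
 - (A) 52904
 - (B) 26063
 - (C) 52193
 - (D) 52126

-778 * -67 = 52126
D) 52126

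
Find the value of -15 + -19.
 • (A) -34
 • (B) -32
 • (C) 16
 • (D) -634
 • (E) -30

-15 + -19 = -34
A) -34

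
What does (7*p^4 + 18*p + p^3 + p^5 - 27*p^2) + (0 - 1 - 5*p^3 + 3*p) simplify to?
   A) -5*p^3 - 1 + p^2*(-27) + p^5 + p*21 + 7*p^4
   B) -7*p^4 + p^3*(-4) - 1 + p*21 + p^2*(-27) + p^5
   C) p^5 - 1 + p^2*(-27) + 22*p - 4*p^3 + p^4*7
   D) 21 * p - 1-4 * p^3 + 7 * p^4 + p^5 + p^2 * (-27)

Adding the polynomials and combining like terms:
(7*p^4 + 18*p + p^3 + p^5 - 27*p^2) + (0 - 1 - 5*p^3 + 3*p)
= 21 * p - 1-4 * p^3 + 7 * p^4 + p^5 + p^2 * (-27)
D) 21 * p - 1-4 * p^3 + 7 * p^4 + p^5 + p^2 * (-27)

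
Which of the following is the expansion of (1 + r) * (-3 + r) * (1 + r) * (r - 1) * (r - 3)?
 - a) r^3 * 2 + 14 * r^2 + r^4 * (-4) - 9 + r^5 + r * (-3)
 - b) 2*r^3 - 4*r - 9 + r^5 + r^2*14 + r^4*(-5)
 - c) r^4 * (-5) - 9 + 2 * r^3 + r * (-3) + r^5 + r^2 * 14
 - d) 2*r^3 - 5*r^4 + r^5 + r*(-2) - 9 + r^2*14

Expanding (1 + r) * (-3 + r) * (1 + r) * (r - 1) * (r - 3):
= r^4 * (-5) - 9 + 2 * r^3 + r * (-3) + r^5 + r^2 * 14
c) r^4 * (-5) - 9 + 2 * r^3 + r * (-3) + r^5 + r^2 * 14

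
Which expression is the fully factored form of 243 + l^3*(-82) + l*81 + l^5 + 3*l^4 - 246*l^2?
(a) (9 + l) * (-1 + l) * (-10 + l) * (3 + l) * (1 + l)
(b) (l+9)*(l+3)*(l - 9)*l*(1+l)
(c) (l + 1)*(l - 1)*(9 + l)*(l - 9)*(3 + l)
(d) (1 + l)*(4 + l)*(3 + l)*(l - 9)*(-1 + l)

We need to factor 243 + l^3*(-82) + l*81 + l^5 + 3*l^4 - 246*l^2.
The factored form is (l + 1)*(l - 1)*(9 + l)*(l - 9)*(3 + l).
c) (l + 1)*(l - 1)*(9 + l)*(l - 9)*(3 + l)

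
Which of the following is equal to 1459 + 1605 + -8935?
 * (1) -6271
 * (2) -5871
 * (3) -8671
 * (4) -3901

First: 1459 + 1605 = 3064
Then: 3064 + -8935 = -5871
2) -5871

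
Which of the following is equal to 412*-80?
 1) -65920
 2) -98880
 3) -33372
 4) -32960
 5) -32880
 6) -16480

412 * -80 = -32960
4) -32960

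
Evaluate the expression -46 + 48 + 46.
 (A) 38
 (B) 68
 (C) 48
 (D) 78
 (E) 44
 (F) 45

First: -46 + 48 = 2
Then: 2 + 46 = 48
C) 48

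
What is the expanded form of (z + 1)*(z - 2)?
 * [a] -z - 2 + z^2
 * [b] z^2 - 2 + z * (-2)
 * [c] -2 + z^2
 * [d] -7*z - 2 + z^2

Expanding (z + 1)*(z - 2):
= -z - 2 + z^2
a) -z - 2 + z^2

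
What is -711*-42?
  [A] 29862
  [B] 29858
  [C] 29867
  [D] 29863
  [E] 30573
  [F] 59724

-711 * -42 = 29862
A) 29862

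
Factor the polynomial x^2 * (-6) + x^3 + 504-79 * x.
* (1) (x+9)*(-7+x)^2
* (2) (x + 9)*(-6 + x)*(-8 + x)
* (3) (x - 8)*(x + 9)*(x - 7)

We need to factor x^2 * (-6) + x^3 + 504-79 * x.
The factored form is (x - 8)*(x + 9)*(x - 7).
3) (x - 8)*(x + 9)*(x - 7)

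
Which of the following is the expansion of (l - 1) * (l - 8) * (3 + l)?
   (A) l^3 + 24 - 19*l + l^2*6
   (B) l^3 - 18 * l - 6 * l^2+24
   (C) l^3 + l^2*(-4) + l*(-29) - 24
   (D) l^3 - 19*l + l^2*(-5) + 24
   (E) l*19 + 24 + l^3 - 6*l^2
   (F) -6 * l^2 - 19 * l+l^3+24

Expanding (l - 1) * (l - 8) * (3 + l):
= -6 * l^2 - 19 * l+l^3+24
F) -6 * l^2 - 19 * l+l^3+24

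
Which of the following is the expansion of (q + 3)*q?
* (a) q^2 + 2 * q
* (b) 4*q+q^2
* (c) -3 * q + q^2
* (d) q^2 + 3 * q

Expanding (q + 3)*q:
= q^2 + 3 * q
d) q^2 + 3 * q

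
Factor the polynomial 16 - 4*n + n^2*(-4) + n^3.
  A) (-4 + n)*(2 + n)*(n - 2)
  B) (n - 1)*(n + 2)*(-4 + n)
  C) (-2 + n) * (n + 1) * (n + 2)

We need to factor 16 - 4*n + n^2*(-4) + n^3.
The factored form is (-4 + n)*(2 + n)*(n - 2).
A) (-4 + n)*(2 + n)*(n - 2)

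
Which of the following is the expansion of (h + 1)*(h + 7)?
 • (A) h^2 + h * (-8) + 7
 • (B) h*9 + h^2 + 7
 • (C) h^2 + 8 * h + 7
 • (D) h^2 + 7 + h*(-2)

Expanding (h + 1)*(h + 7):
= h^2 + 8 * h + 7
C) h^2 + 8 * h + 7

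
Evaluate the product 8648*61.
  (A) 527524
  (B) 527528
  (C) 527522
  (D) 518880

8648 * 61 = 527528
B) 527528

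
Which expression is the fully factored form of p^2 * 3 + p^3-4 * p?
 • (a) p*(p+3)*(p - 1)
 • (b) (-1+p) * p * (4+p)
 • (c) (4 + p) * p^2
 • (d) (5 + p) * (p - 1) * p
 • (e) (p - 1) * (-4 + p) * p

We need to factor p^2 * 3 + p^3-4 * p.
The factored form is (-1+p) * p * (4+p).
b) (-1+p) * p * (4+p)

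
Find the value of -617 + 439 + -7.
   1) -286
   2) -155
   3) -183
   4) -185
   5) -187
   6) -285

First: -617 + 439 = -178
Then: -178 + -7 = -185
4) -185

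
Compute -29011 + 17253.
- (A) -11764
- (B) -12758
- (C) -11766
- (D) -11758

-29011 + 17253 = -11758
D) -11758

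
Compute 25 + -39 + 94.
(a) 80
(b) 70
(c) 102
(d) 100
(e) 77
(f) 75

First: 25 + -39 = -14
Then: -14 + 94 = 80
a) 80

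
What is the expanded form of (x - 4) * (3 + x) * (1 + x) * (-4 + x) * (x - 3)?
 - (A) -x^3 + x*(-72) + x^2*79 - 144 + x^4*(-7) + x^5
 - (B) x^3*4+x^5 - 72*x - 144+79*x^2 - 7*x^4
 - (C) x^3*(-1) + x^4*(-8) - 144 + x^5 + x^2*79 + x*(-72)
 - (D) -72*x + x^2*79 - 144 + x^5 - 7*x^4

Expanding (x - 4) * (3 + x) * (1 + x) * (-4 + x) * (x - 3):
= -x^3 + x*(-72) + x^2*79 - 144 + x^4*(-7) + x^5
A) -x^3 + x*(-72) + x^2*79 - 144 + x^4*(-7) + x^5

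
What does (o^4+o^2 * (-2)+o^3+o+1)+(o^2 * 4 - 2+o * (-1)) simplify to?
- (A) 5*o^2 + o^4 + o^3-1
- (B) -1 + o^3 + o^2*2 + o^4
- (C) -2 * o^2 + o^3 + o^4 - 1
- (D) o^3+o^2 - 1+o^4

Adding the polynomials and combining like terms:
(o^4 + o^2*(-2) + o^3 + o + 1) + (o^2*4 - 2 + o*(-1))
= -1 + o^3 + o^2*2 + o^4
B) -1 + o^3 + o^2*2 + o^4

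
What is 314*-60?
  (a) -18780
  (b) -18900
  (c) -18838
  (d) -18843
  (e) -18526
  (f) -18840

314 * -60 = -18840
f) -18840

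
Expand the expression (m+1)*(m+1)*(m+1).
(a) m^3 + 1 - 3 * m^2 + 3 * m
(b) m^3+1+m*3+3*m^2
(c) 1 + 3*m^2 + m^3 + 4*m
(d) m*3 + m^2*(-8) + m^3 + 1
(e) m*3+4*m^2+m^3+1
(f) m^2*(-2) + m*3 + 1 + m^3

Expanding (m+1)*(m+1)*(m+1):
= m^3+1+m*3+3*m^2
b) m^3+1+m*3+3*m^2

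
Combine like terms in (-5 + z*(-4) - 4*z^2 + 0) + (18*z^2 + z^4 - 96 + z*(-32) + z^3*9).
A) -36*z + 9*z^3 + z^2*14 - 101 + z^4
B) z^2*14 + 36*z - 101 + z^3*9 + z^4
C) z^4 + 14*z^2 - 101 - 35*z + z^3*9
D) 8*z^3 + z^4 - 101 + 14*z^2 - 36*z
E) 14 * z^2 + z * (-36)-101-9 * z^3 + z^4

Adding the polynomials and combining like terms:
(-5 + z*(-4) - 4*z^2 + 0) + (18*z^2 + z^4 - 96 + z*(-32) + z^3*9)
= -36*z + 9*z^3 + z^2*14 - 101 + z^4
A) -36*z + 9*z^3 + z^2*14 - 101 + z^4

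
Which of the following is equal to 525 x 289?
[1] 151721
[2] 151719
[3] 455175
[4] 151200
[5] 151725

525 * 289 = 151725
5) 151725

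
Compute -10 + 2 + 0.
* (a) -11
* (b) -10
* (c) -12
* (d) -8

First: -10 + 2 = -8
Then: -8 + 0 = -8
d) -8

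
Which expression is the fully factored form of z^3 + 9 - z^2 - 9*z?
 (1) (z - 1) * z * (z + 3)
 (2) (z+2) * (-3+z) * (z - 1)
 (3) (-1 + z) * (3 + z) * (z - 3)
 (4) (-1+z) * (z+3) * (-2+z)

We need to factor z^3 + 9 - z^2 - 9*z.
The factored form is (-1 + z) * (3 + z) * (z - 3).
3) (-1 + z) * (3 + z) * (z - 3)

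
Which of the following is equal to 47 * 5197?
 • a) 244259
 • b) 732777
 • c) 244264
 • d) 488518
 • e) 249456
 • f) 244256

47 * 5197 = 244259
a) 244259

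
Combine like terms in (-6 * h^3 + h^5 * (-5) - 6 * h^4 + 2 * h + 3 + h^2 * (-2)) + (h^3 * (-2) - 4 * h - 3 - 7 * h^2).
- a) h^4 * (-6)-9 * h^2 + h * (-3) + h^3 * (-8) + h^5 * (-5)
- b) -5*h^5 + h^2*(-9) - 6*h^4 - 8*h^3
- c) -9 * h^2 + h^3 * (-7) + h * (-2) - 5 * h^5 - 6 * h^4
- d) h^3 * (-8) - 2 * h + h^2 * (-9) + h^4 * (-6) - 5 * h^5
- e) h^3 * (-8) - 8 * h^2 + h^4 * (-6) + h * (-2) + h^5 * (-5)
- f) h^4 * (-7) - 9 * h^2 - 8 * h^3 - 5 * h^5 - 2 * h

Adding the polynomials and combining like terms:
(-6*h^3 + h^5*(-5) - 6*h^4 + 2*h + 3 + h^2*(-2)) + (h^3*(-2) - 4*h - 3 - 7*h^2)
= h^3 * (-8) - 2 * h + h^2 * (-9) + h^4 * (-6) - 5 * h^5
d) h^3 * (-8) - 2 * h + h^2 * (-9) + h^4 * (-6) - 5 * h^5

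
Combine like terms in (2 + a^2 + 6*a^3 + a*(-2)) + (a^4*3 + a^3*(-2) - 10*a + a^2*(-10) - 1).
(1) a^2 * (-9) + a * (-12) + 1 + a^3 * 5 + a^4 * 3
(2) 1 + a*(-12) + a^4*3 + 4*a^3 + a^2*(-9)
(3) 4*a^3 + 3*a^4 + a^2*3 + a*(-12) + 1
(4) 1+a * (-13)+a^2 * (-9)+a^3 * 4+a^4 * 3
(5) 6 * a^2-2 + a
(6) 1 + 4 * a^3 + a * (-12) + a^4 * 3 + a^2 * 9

Adding the polynomials and combining like terms:
(2 + a^2 + 6*a^3 + a*(-2)) + (a^4*3 + a^3*(-2) - 10*a + a^2*(-10) - 1)
= 1 + a*(-12) + a^4*3 + 4*a^3 + a^2*(-9)
2) 1 + a*(-12) + a^4*3 + 4*a^3 + a^2*(-9)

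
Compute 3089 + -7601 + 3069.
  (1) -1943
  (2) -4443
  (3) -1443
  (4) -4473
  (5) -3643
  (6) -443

First: 3089 + -7601 = -4512
Then: -4512 + 3069 = -1443
3) -1443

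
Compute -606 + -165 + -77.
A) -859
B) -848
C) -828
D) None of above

First: -606 + -165 = -771
Then: -771 + -77 = -848
B) -848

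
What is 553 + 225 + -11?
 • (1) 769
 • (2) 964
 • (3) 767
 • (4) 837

First: 553 + 225 = 778
Then: 778 + -11 = 767
3) 767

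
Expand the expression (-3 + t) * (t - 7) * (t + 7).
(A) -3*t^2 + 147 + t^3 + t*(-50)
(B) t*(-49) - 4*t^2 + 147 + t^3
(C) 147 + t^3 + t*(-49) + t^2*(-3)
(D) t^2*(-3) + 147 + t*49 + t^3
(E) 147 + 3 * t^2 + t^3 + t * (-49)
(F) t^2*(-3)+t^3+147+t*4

Expanding (-3 + t) * (t - 7) * (t + 7):
= 147 + t^3 + t*(-49) + t^2*(-3)
C) 147 + t^3 + t*(-49) + t^2*(-3)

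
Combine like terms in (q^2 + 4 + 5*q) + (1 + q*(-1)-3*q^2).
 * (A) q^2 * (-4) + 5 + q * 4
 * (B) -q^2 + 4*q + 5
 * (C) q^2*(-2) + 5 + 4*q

Adding the polynomials and combining like terms:
(q^2 + 4 + 5*q) + (1 + q*(-1) - 3*q^2)
= q^2*(-2) + 5 + 4*q
C) q^2*(-2) + 5 + 4*q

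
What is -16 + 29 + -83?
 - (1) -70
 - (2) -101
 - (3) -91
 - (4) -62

First: -16 + 29 = 13
Then: 13 + -83 = -70
1) -70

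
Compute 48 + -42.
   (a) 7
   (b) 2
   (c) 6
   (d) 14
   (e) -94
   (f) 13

48 + -42 = 6
c) 6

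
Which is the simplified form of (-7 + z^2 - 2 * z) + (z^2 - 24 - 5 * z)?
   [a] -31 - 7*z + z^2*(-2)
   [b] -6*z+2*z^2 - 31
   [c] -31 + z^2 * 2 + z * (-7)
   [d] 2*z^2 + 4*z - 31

Adding the polynomials and combining like terms:
(-7 + z^2 - 2*z) + (z^2 - 24 - 5*z)
= -31 + z^2 * 2 + z * (-7)
c) -31 + z^2 * 2 + z * (-7)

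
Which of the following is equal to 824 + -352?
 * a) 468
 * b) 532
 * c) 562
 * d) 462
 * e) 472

824 + -352 = 472
e) 472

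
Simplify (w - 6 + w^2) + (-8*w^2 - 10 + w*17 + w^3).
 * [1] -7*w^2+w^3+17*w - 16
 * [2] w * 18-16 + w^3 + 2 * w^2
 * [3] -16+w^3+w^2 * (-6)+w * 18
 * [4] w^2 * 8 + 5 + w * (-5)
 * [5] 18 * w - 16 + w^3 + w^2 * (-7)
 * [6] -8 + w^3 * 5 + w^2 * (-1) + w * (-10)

Adding the polynomials and combining like terms:
(w - 6 + w^2) + (-8*w^2 - 10 + w*17 + w^3)
= 18 * w - 16 + w^3 + w^2 * (-7)
5) 18 * w - 16 + w^3 + w^2 * (-7)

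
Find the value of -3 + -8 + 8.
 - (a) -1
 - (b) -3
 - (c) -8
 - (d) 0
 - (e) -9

First: -3 + -8 = -11
Then: -11 + 8 = -3
b) -3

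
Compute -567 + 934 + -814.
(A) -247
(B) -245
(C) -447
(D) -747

First: -567 + 934 = 367
Then: 367 + -814 = -447
C) -447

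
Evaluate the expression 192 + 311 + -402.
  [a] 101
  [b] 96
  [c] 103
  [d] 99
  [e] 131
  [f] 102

First: 192 + 311 = 503
Then: 503 + -402 = 101
a) 101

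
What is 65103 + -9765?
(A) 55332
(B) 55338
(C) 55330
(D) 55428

65103 + -9765 = 55338
B) 55338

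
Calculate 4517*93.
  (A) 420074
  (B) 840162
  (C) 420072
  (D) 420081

4517 * 93 = 420081
D) 420081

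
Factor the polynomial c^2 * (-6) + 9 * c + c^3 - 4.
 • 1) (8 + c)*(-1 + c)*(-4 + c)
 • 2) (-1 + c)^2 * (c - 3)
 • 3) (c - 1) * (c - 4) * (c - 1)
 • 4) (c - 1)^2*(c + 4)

We need to factor c^2 * (-6) + 9 * c + c^3 - 4.
The factored form is (c - 1) * (c - 4) * (c - 1).
3) (c - 1) * (c - 4) * (c - 1)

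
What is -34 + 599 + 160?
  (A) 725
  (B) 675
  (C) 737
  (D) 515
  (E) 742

First: -34 + 599 = 565
Then: 565 + 160 = 725
A) 725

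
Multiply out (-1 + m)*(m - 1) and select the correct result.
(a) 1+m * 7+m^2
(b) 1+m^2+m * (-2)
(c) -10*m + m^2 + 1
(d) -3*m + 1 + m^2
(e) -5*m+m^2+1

Expanding (-1 + m)*(m - 1):
= 1+m^2+m * (-2)
b) 1+m^2+m * (-2)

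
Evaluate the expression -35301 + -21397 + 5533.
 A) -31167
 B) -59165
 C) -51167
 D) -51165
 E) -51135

First: -35301 + -21397 = -56698
Then: -56698 + 5533 = -51165
D) -51165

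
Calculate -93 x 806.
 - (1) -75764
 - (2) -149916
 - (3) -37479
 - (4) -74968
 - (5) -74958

-93 * 806 = -74958
5) -74958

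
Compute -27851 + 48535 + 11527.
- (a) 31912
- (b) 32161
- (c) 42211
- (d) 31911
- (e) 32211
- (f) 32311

First: -27851 + 48535 = 20684
Then: 20684 + 11527 = 32211
e) 32211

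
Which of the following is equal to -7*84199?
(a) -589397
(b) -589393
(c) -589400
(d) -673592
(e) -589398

-7 * 84199 = -589393
b) -589393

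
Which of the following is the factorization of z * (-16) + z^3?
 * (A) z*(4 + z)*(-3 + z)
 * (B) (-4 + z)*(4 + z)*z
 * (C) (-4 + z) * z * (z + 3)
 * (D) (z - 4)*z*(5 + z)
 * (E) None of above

We need to factor z * (-16) + z^3.
The factored form is (-4 + z)*(4 + z)*z.
B) (-4 + z)*(4 + z)*z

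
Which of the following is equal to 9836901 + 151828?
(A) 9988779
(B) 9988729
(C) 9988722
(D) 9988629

9836901 + 151828 = 9988729
B) 9988729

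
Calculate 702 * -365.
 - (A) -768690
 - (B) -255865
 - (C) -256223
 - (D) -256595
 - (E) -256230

702 * -365 = -256230
E) -256230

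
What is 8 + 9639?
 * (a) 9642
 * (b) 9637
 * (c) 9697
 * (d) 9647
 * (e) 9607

8 + 9639 = 9647
d) 9647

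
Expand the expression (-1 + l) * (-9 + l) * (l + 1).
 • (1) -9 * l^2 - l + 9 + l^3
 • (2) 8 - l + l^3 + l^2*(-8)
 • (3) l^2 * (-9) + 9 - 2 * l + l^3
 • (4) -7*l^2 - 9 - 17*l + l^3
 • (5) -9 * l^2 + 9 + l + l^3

Expanding (-1 + l) * (-9 + l) * (l + 1):
= -9 * l^2 - l + 9 + l^3
1) -9 * l^2 - l + 9 + l^3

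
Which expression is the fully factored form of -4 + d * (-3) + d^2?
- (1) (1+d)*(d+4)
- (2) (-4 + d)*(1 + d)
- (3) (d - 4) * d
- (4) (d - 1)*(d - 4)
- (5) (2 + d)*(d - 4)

We need to factor -4 + d * (-3) + d^2.
The factored form is (-4 + d)*(1 + d).
2) (-4 + d)*(1 + d)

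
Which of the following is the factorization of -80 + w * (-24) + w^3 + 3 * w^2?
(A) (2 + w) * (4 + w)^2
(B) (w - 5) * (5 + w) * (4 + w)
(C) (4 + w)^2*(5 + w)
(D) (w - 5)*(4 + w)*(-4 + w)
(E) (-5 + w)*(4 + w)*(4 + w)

We need to factor -80 + w * (-24) + w^3 + 3 * w^2.
The factored form is (-5 + w)*(4 + w)*(4 + w).
E) (-5 + w)*(4 + w)*(4 + w)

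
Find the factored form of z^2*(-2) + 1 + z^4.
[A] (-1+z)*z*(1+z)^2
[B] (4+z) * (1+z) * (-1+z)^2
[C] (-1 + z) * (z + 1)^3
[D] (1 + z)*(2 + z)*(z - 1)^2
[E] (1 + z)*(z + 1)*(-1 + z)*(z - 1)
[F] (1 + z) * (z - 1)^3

We need to factor z^2*(-2) + 1 + z^4.
The factored form is (1 + z)*(z + 1)*(-1 + z)*(z - 1).
E) (1 + z)*(z + 1)*(-1 + z)*(z - 1)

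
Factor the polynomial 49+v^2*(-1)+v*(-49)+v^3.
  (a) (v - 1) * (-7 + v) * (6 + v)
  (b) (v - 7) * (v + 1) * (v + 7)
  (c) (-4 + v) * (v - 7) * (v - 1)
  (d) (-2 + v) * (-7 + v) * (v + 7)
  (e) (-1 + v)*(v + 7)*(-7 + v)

We need to factor 49+v^2*(-1)+v*(-49)+v^3.
The factored form is (-1 + v)*(v + 7)*(-7 + v).
e) (-1 + v)*(v + 7)*(-7 + v)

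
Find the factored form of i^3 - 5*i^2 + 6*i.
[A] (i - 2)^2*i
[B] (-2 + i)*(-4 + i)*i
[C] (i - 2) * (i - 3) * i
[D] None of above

We need to factor i^3 - 5*i^2 + 6*i.
The factored form is (i - 2) * (i - 3) * i.
C) (i - 2) * (i - 3) * i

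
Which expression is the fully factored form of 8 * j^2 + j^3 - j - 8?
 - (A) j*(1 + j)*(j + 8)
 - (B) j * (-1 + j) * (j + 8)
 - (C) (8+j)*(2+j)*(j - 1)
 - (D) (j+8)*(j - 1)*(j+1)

We need to factor 8 * j^2 + j^3 - j - 8.
The factored form is (j+8)*(j - 1)*(j+1).
D) (j+8)*(j - 1)*(j+1)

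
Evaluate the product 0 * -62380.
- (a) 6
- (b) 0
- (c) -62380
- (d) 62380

0 * -62380 = 0
b) 0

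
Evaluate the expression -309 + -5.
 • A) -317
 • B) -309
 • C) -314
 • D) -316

-309 + -5 = -314
C) -314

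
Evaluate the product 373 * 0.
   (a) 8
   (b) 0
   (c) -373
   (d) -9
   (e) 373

373 * 0 = 0
b) 0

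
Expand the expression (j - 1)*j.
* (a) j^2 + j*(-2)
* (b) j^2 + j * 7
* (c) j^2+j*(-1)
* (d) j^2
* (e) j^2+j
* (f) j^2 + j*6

Expanding (j - 1)*j:
= j^2+j*(-1)
c) j^2+j*(-1)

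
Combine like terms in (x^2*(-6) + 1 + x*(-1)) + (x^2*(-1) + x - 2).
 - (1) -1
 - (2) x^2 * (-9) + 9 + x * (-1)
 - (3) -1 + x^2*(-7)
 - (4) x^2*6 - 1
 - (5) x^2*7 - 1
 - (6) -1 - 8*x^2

Adding the polynomials and combining like terms:
(x^2*(-6) + 1 + x*(-1)) + (x^2*(-1) + x - 2)
= -1 + x^2*(-7)
3) -1 + x^2*(-7)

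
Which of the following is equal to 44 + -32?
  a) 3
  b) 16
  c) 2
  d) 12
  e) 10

44 + -32 = 12
d) 12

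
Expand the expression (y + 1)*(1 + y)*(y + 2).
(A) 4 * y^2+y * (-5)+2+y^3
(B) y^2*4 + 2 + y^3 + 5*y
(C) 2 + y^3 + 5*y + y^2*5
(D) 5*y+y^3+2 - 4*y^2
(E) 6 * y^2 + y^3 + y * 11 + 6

Expanding (y + 1)*(1 + y)*(y + 2):
= y^2*4 + 2 + y^3 + 5*y
B) y^2*4 + 2 + y^3 + 5*y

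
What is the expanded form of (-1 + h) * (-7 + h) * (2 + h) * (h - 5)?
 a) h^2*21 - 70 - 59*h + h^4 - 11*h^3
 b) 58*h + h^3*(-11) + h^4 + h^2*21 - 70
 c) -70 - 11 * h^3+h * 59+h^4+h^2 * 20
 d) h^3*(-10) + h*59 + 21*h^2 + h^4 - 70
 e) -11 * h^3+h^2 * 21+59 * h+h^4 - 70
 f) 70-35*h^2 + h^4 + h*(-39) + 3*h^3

Expanding (-1 + h) * (-7 + h) * (2 + h) * (h - 5):
= -11 * h^3+h^2 * 21+59 * h+h^4 - 70
e) -11 * h^3+h^2 * 21+59 * h+h^4 - 70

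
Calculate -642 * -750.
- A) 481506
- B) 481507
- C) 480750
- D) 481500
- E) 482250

-642 * -750 = 481500
D) 481500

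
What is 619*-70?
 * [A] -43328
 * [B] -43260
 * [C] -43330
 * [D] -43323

619 * -70 = -43330
C) -43330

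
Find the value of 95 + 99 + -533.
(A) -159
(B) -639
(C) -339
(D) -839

First: 95 + 99 = 194
Then: 194 + -533 = -339
C) -339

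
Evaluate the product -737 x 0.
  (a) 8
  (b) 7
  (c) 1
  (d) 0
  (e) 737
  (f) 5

-737 * 0 = 0
d) 0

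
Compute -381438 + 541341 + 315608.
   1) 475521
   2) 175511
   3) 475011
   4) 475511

First: -381438 + 541341 = 159903
Then: 159903 + 315608 = 475511
4) 475511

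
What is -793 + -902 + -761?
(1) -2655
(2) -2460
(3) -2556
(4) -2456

First: -793 + -902 = -1695
Then: -1695 + -761 = -2456
4) -2456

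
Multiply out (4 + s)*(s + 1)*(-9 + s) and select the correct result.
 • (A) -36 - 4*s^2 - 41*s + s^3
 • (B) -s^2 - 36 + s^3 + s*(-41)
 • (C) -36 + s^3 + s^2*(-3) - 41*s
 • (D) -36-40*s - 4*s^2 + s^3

Expanding (4 + s)*(s + 1)*(-9 + s):
= -36 - 4*s^2 - 41*s + s^3
A) -36 - 4*s^2 - 41*s + s^3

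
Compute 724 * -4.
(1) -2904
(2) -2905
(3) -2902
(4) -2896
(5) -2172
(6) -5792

724 * -4 = -2896
4) -2896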